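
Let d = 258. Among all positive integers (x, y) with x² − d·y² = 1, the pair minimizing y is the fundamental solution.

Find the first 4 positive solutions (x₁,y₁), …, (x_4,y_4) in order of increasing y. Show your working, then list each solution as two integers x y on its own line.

d=258: √d = [16; 16,32] (ℓ=2, even), read p_1/q_1
k=0  a_k=16  p_k/q_k = 16/1
k=1  a_k=16  p_k/q_k = 257/16
(x₁, y₁) = (257, 16);  257² − 258·16² = 1 ✓
(257+16√258)^2 = 132097 + 8224√258
(257+16√258)^3 = 67897601 + 4227120√258
(257+16√258)^4 = 34899234817 + 2172731456√258

257 16
132097 8224
67897601 4227120
34899234817 2172731456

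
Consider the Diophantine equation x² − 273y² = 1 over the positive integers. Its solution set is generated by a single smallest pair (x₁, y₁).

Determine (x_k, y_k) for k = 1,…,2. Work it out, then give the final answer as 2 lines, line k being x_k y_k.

√273 = [16; 1,1,10,1,1,32, …], period ℓ=6 (even) → k=5
a_0=16:  p_0=16·1+0=16,  q_0=16·0+1=1
a_1=1:  p_1=1·16+1=17,  q_1=1·1+0=1
a_2=1:  p_2=1·17+16=33,  q_2=1·1+1=2
a_3=10:  p_3=10·33+17=347,  q_3=10·2+1=21
a_4=1:  p_4=1·347+33=380,  q_4=1·21+2=23
a_5=1:  p_5=1·380+347=727,  q_5=1·23+21=44
(x₁, y₁) = (727, 44);  727² − 273·44² = 1 ✓
k=2:  x_2 = 727·727+273·44·44 = 1057057,  y_2 = 727·44+44·727 = 63976

727 44
1057057 63976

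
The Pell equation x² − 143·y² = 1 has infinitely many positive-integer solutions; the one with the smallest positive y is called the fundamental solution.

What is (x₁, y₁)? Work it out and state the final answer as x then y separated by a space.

12 1

[11; 1,22] for √143; ℓ=2 ⇒ convergent index 1
i=0: a=11 ⇒ p=11, q=1
i=1: a=1 ⇒ p=12, q=1
(x₁, y₁) = (12, 1);  12² − 143·1² = 1 ✓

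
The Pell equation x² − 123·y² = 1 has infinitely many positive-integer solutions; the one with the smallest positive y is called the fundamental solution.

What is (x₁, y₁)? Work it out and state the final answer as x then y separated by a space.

√123 = [11; 11,22, …], period ℓ=2 (even) → k=1
a_0=11:  p_0=11·1+0=11,  q_0=11·0+1=1
a_1=11:  p_1=11·11+1=122,  q_1=11·1+0=11
fundamental: x₁=122, y₁=11  (since 14884 − 123·121 = 1)

122 11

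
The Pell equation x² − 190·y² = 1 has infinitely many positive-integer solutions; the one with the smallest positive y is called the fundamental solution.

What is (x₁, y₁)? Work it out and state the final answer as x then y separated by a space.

52021 3774

√190 → a₀=13, period (1,3,1,1,1,…,3,1,26); ℓ=14 even so k=13
a_0=13:  p_0=13·1+0=13,  q_0=13·0+1=1
a_1=1:  p_1=1·13+1=14,  q_1=1·1+0=1
…
a_3=1:  p_3=1·55+14=69,  q_3=1·4+1=5
…
a_12=3:  p_12=3·11234+7085=40787,  q_12=3·815+514=2959
a_13=1:  p_13=1·40787+11234=52021,  q_13=1·2959+815=3774
fundamental: x₁=52021, y₁=3774  (since 2706184441 − 190·14243076 = 1)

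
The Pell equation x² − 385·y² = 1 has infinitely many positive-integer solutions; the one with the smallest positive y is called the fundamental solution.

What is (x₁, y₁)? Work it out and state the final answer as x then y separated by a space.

[19; 1,1,1,1,1,…,1,1,38] for √385; ℓ=16 ⇒ convergent index 15
a_0=19:  p_0=19·1+0=19,  q_0=19·0+1=1
…
a_2=1:  p_2=1·20+19=39,  q_2=1·1+1=2
…
a_5=1:  p_5=1·98+59=157,  q_5=1·5+3=8
a_6=3:  p_6=3·157+98=569,  q_6=3·8+5=29
a_7=1:  p_7=1·569+157=726,  q_7=1·29+8=37
…
a_9=1:  p_9=1·2021+726=2747,  q_9=1·103+37=140
a_10=3:  p_10=3·2747+2021=10262,  q_10=3·140+103=523
…
a_12=1:  p_12=1·13009+10262=23271,  q_12=1·663+523=1186
a_13=1:  p_13=1·23271+13009=36280,  q_13=1·1186+663=1849
a_14=1:  p_14=1·36280+23271=59551,  q_14=1·1849+1186=3035
a_15=1:  p_15=1·59551+36280=95831,  q_15=1·3035+1849=4884
→ (95831, 4884).  Check: 95831²=9183580561, 385·4884²=9183580560, difference 1.

95831 4884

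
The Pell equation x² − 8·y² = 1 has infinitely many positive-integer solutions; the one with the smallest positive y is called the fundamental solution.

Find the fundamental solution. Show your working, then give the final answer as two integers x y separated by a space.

√8 = [2; 1,4, …], period ℓ=2 (even) → k=1
k=0  a_k=2  p_k/q_k = 2/1
k=1  a_k=1  p_k/q_k = 3/1
→ (3, 1).  Check: 3²=9, 8·1²=8, difference 1.

3 1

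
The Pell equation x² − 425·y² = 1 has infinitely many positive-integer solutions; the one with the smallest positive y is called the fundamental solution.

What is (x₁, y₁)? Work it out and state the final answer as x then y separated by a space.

143649 6968

√425 = [20; 1,1,1,1,1,1,40, …], period ℓ=7 (odd) → k=13
i=0: a=20 ⇒ p=20, q=1
i=1: a=1 ⇒ p=21, q=1
…
i=3: a=1 ⇒ p=62, q=3
…
i=6: a=1 ⇒ p=268, q=13
…
i=9: a=1 ⇒ p=22038, q=1069
…
i=12: a=1 ⇒ p=88420, q=4289
i=13: a=1 ⇒ p=143649, q=6968
(x₁, y₁) = (143649, 6968);  143649² − 425·6968² = 1 ✓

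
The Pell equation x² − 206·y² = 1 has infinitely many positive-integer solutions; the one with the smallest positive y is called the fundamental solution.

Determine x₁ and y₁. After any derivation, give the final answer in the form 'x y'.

√206 = [14; 2,1,5,14,5,1,2,28, …], period ℓ=8 (even) → k=7
k=0  a_k=14  p_k/q_k = 14/1
…
k=4  a_k=14  p_k/q_k = 3459/241
k=5  a_k=5  p_k/q_k = 17539/1222
k=6  a_k=1  p_k/q_k = 20998/1463
k=7  a_k=2  p_k/q_k = 59535/4148
→ (59535, 4148).  Check: 59535²=3544416225, 206·4148²=3544416224, difference 1.

59535 4148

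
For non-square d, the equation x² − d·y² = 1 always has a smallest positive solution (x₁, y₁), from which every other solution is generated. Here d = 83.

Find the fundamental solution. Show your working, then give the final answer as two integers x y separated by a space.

82 9

√83 = [9; 9,18, …], period ℓ=2 (even) → k=1
i=0: a=9 ⇒ p=9, q=1
i=1: a=9 ⇒ p=82, q=9
(x₁, y₁) = (82, 9);  82² − 83·9² = 1 ✓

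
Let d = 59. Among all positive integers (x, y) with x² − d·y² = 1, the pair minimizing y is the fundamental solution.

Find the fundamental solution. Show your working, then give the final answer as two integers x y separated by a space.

√59 → a₀=7, period (1,2,7,2,1,14); ℓ=6 even so k=5
step 0: (7, 1)  from 7·(1,0) + (0,1)
…
step 3: (169, 22)  from 7·(23,3) + (8,1)
step 4: (361, 47)  from 2·(169,22) + (23,3)
step 5: (530, 69)  from 1·(361,47) + (169,22)
fundamental: x₁=530, y₁=69  (since 280900 − 59·4761 = 1)

530 69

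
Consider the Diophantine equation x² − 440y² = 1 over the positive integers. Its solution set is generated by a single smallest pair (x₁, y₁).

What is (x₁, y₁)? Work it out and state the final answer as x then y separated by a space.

√440 → a₀=20, period (1,40); ℓ=2 even so k=1
a_0=20:  p_0=20·1+0=20,  q_0=20·0+1=1
a_1=1:  p_1=1·20+1=21,  q_1=1·1+0=1
→ (21, 1).  Check: 21²=441, 440·1²=440, difference 1.

21 1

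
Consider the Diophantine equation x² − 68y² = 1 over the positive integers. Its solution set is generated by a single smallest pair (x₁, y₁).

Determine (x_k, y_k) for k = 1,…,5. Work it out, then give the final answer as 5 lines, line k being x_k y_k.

d=68: √d = [8; 4,16] (ℓ=2, even), read p_1/q_1
step 0: (8, 1)  from 8·(1,0) + (0,1)
step 1: (33, 4)  from 4·(8,1) + (1,0)
fundamental: x₁=33, y₁=4  (since 1089 − 68·16 = 1)
n=2: (33,4)∘(33,4) = (33·33+68·4·4, 33·4+4·33) = (2177,264)
n=3: (2177,264)∘(33,4) = (33·2177+68·4·264, 33·264+4·2177) = (143649,17420)
n=4: (143649,17420)∘(33,4) = (33·143649+68·4·17420, 33·17420+4·143649) = (9478657,1149456)
n=5: (9478657,1149456)∘(33,4) = (33·9478657+68·4·1149456, 33·1149456+4·9478657) = (625447713,75846676)

33 4
2177 264
143649 17420
9478657 1149456
625447713 75846676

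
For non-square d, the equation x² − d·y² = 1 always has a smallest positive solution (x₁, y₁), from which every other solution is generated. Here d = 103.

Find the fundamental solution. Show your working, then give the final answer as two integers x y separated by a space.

227528 22419

[10; 6,1,2,1,1,9,1,1,2,1,6,20] for √103; ℓ=12 ⇒ convergent index 11
k=0  a_k=10  p_k/q_k = 10/1
…
k=2  a_k=1  p_k/q_k = 71/7
…
k=4  a_k=1  p_k/q_k = 274/27
k=5  a_k=1  p_k/q_k = 477/47
…
k=7  a_k=1  p_k/q_k = 5044/497
…
k=10  a_k=1  p_k/q_k = 33877/3338
k=11  a_k=6  p_k/q_k = 227528/22419
fundamental: x₁=227528, y₁=22419  (since 51768990784 − 103·502611561 = 1)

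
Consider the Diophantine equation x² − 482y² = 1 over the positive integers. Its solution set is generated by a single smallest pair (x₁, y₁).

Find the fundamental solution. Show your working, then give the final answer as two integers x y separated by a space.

√482 = [21; 1,20,1,42, …], period ℓ=4 (even) → k=3
k=0  a_k=21  p_k/q_k = 21/1
…
k=2  a_k=20  p_k/q_k = 461/21
k=3  a_k=1  p_k/q_k = 483/22
fundamental: x₁=483, y₁=22  (since 233289 − 482·484 = 1)

483 22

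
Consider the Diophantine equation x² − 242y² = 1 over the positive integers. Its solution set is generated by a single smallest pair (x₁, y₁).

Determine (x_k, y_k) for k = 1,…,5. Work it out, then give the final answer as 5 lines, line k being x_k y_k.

19601 1260
768398401 49394520
30122754096401 1936363971780
1180872205318713601 75909340372325040
46292552162781456490001 2975797959339522246300

[15; 1,1,3,1,14,1,3,1,1,30] for √242; ℓ=10 ⇒ convergent index 9
k=0  a_k=15  p_k/q_k = 15/1
…
k=2  a_k=1  p_k/q_k = 31/2
k=3  a_k=3  p_k/q_k = 109/7
k=4  a_k=1  p_k/q_k = 140/9
…
k=6  a_k=1  p_k/q_k = 2209/142
k=7  a_k=3  p_k/q_k = 8696/559
k=8  a_k=1  p_k/q_k = 10905/701
k=9  a_k=1  p_k/q_k = 19601/1260
→ (19601, 1260).  Check: 19601²=384199201, 242·1260²=384199200, difference 1.
n=2: (19601,1260)∘(19601,1260) = (19601·19601+242·1260·1260, 19601·1260+1260·19601) = (768398401,49394520)
n=3: (768398401,49394520)∘(19601,1260) = (19601·768398401+242·1260·49394520, 19601·49394520+1260·768398401) = (30122754096401,1936363971780)
n=4: (30122754096401,1936363971780)∘(19601,1260) = (19601·30122754096401+242·1260·1936363971780, 19601·1936363971780+1260·30122754096401) = (1180872205318713601,75909340372325040)
n=5: (1180872205318713601,75909340372325040)∘(19601,1260) = (19601·1180872205318713601+242·1260·75909340372325040, 19601·75909340372325040+1260·1180872205318713601) = (46292552162781456490001,2975797959339522246300)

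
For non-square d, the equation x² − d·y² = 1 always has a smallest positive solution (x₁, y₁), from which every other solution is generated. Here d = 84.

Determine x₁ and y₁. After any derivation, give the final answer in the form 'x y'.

55 6

√84 → a₀=9, period (6,18); ℓ=2 even so k=1
a_0=9:  p_0=9·1+0=9,  q_0=9·0+1=1
a_1=6:  p_1=6·9+1=55,  q_1=6·1+0=6
fundamental: x₁=55, y₁=6  (since 3025 − 84·36 = 1)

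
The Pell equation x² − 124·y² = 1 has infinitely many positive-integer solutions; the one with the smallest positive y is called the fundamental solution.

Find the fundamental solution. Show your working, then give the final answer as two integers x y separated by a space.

[11; 7,2,1,1,1,…,2,7,22] for √124; ℓ=16 ⇒ convergent index 15
i=0: a=11 ⇒ p=11, q=1
…
i=4: a=1 ⇒ p=412, q=37
i=5: a=1 ⇒ p=657, q=59
i=6: a=3 ⇒ p=2383, q=214
…
i=13: a=1 ⇒ p=237042, q=21287
i=14: a=2 ⇒ p=626251, q=56239
i=15: a=7 ⇒ p=4620799, q=414960
(x₁, y₁) = (4620799, 414960);  4620799² − 124·414960² = 1 ✓

4620799 414960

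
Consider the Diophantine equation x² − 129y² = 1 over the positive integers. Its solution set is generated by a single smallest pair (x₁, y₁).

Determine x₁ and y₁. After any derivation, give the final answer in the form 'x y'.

√129 → a₀=11, period (2,1,3,1,6,1,3,1,2,22); ℓ=10 even so k=9
i=0: a=11 ⇒ p=11, q=1
i=1: a=2 ⇒ p=23, q=2
i=2: a=1 ⇒ p=34, q=3
i=3: a=3 ⇒ p=125, q=11
i=4: a=1 ⇒ p=159, q=14
i=5: a=6 ⇒ p=1079, q=95
i=6: a=1 ⇒ p=1238, q=109
…
i=8: a=1 ⇒ p=6031, q=531
i=9: a=2 ⇒ p=16855, q=1484
fundamental: x₁=16855, y₁=1484  (since 284091025 − 129·2202256 = 1)

16855 1484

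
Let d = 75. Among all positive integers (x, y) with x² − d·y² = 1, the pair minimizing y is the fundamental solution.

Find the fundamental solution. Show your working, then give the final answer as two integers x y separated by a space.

26 3

d=75: √d = [8; 1,1,1,16] (ℓ=4, even), read p_3/q_3
i=0: a=8 ⇒ p=8, q=1
…
i=2: a=1 ⇒ p=17, q=2
i=3: a=1 ⇒ p=26, q=3
→ (26, 3).  Check: 26²=676, 75·3²=675, difference 1.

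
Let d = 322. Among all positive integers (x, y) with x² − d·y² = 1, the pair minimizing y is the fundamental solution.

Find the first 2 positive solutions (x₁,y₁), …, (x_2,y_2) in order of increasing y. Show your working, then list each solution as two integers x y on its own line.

323 18
208657 11628

√322 → a₀=17, period (1,16,1,34); ℓ=4 even so k=3
k=0  a_k=17  p_k/q_k = 17/1
…
k=2  a_k=16  p_k/q_k = 305/17
k=3  a_k=1  p_k/q_k = 323/18
fundamental: x₁=323, y₁=18  (since 104329 − 322·324 = 1)
(323+18√322)^2 = 208657 + 11628√322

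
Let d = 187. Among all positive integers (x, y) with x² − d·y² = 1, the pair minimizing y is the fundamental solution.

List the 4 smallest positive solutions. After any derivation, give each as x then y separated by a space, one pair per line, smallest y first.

d=187: √d = [13; 1,2,13,2,1,26] (ℓ=6, even), read p_5/q_5
step 0: (13, 1)  from 13·(1,0) + (0,1)
step 1: (14, 1)  from 1·(13,1) + (1,0)
…
step 3: (547, 40)  from 13·(41,3) + (14,1)
step 4: (1135, 83)  from 2·(547,40) + (41,3)
step 5: (1682, 123)  from 1·(1135,83) + (547,40)
(x₁, y₁) = (1682, 123);  1682² − 187·123² = 1 ✓
(x_2, y_2) = (1682·1682 + 187·123·123, 1682·123 + 123·1682) = (5658247, 413772)
(x_3, y_3) = (1682·5658247 + 187·123·413772, 1682·413772 + 123·5658247) = (19034341226, 1391928885)
(x_4, y_4) = (1682·19034341226 + 187·123·1391928885, 1682·1391928885 + 123·19034341226) = (64031518226017, 4682448355368)

1682 123
5658247 413772
19034341226 1391928885
64031518226017 4682448355368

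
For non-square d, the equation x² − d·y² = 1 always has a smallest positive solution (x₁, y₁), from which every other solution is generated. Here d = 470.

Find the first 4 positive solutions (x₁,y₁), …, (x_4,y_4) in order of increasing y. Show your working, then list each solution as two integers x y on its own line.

1691 78
5718961 263796
19341524411 892157994
65413029839041 3017278071912

√470 = [21; 1,2,8,2,1,42, …], period ℓ=6 (even) → k=5
step 0: (21, 1)  from 21·(1,0) + (0,1)
…
step 2: (65, 3)  from 2·(22,1) + (21,1)
step 3: (542, 25)  from 8·(65,3) + (22,1)
step 4: (1149, 53)  from 2·(542,25) + (65,3)
step 5: (1691, 78)  from 1·(1149,53) + (542,25)
→ (1691, 78).  Check: 1691²=2859481, 470·78²=2859480, difference 1.
(x_2, y_2) = (1691·1691 + 470·78·78, 1691·78 + 78·1691) = (5718961, 263796)
(x_3, y_3) = (1691·5718961 + 470·78·263796, 1691·263796 + 78·5718961) = (19341524411, 892157994)
(x_4, y_4) = (1691·19341524411 + 470·78·892157994, 1691·892157994 + 78·19341524411) = (65413029839041, 3017278071912)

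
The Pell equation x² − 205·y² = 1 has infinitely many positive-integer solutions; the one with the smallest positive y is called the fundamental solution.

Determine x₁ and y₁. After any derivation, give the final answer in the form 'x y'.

√205 → a₀=14, period (3,6,1,4,1,6,3,28); ℓ=8 even so k=7
a_0=14:  p_0=14·1+0=14,  q_0=14·0+1=1
…
a_3=1:  p_3=1·272+43=315,  q_3=1·19+3=22
…
a_6=6:  p_6=6·1847+1532=12614,  q_6=6·129+107=881
a_7=3:  p_7=3·12614+1847=39689,  q_7=3·881+129=2772
(x₁, y₁) = (39689, 2772);  39689² − 205·2772² = 1 ✓

39689 2772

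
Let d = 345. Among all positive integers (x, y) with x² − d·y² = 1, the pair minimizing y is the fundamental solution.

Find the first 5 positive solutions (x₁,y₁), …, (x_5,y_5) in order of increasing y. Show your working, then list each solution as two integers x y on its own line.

√345 → a₀=18, period (1,1,2,1,6,1,2,1,1,36); ℓ=10 even so k=9
i=0: a=18 ⇒ p=18, q=1
i=1: a=1 ⇒ p=19, q=1
…
i=7: a=2 ⇒ p=2879, q=155
i=8: a=1 ⇒ p=3882, q=209
i=9: a=1 ⇒ p=6761, q=364
fundamental: x₁=6761, y₁=364  (since 45711121 − 345·132496 = 1)
(x_2, y_2) = (6761·6761 + 345·364·364, 6761·364 + 364·6761) = (91422241, 4922008)
(x_3, y_3) = (6761·91422241 + 345·364·4922008, 6761·4922008 + 364·91422241) = (1236211536041, 66555391812)
(x_4, y_4) = (6761·1236211536041 + 345·364·66555391812, 6761·66555391812 + 364·1236211536041) = (16716052298924161, 899962003159856)
(x_5, y_5) = (6761·16716052298924161 + 345·364·899962003159856, 6761·899962003159856 + 364·16716052298924161) = (226034457949840969001, 12169286140172181020)

6761 364
91422241 4922008
1236211536041 66555391812
16716052298924161 899962003159856
226034457949840969001 12169286140172181020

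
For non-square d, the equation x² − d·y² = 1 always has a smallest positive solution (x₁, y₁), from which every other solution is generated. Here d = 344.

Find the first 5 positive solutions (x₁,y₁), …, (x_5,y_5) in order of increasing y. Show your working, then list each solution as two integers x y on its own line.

√344 → a₀=18, period (1,1,4,1,3,1,4,1,1,36); ℓ=10 even so k=9
step 0: (18, 1)  from 18·(1,0) + (0,1)
…
step 3: (167, 9)  from 4·(37,2) + (19,1)
…
step 5: (779, 42)  from 3·(204,11) + (167,9)
…
step 8: (5694, 307)  from 1·(4711,254) + (983,53)
step 9: (10405, 561)  from 1·(5694,307) + (4711,254)
→ (10405, 561).  Check: 10405²=108264025, 344·561²=108264024, difference 1.
(10405+561√344)^2 = 216528049 + 11674410√344
(10405+561√344)^3 = 4505948689285 + 242944471539√344
(10405+561√344)^4 = 93768792007492801 + 5055674441052180√344
(10405+561√344)^5 = 1951328557169976499525 + 105208584875351394261√344

10405 561
216528049 11674410
4505948689285 242944471539
93768792007492801 5055674441052180
1951328557169976499525 105208584875351394261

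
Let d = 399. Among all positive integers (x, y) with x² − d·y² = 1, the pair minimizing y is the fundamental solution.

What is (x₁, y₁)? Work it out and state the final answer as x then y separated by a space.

d=399: √d = [19; 1,38] (ℓ=2, even), read p_1/q_1
i=0: a=19 ⇒ p=19, q=1
i=1: a=1 ⇒ p=20, q=1
→ (20, 1).  Check: 20²=400, 399·1²=399, difference 1.

20 1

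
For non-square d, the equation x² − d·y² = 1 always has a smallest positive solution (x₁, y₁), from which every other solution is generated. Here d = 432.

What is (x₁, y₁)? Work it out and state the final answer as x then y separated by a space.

√432 = [20; 1,3,1,1,1,3,1,40, …], period ℓ=8 (even) → k=7
k=0  a_k=20  p_k/q_k = 20/1
k=1  a_k=1  p_k/q_k = 21/1
…
k=4  a_k=1  p_k/q_k = 187/9
…
k=6  a_k=3  p_k/q_k = 1060/51
k=7  a_k=1  p_k/q_k = 1351/65
(x₁, y₁) = (1351, 65);  1351² − 432·65² = 1 ✓

1351 65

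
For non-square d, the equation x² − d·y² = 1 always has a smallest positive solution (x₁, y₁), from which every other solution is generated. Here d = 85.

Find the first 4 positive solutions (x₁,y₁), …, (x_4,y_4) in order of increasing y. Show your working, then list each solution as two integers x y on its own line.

285769 30996
163327842721 17715391848
93348068572789129 10125019625991228
53351968415791425367681 5786833466982059076816

d=85: √d = [9; 4,1,1,4,18] (ℓ=5, odd), read p_9/q_9
a_0=9:  p_0=9·1+0=9,  q_0=9·0+1=1
a_1=4:  p_1=4·9+1=37,  q_1=4·1+0=4
a_2=1:  p_2=1·37+9=46,  q_2=1·4+1=5
a_3=1:  p_3=1·46+37=83,  q_3=1·5+4=9
…
a_5=18:  p_5=18·378+83=6887,  q_5=18·41+9=747
a_6=4:  p_6=4·6887+378=27926,  q_6=4·747+41=3029
a_7=1:  p_7=1·27926+6887=34813,  q_7=1·3029+747=3776
a_8=1:  p_8=1·34813+27926=62739,  q_8=1·3776+3029=6805
a_9=4:  p_9=4·62739+34813=285769,  q_9=4·6805+3776=30996
fundamental: x₁=285769, y₁=30996  (since 81663921361 − 85·960752016 = 1)
(x_2, y_2) = (285769·285769 + 85·30996·30996, 285769·30996 + 30996·285769) = (163327842721, 17715391848)
(x_3, y_3) = (285769·163327842721 + 85·30996·17715391848, 285769·17715391848 + 30996·163327842721) = (93348068572789129, 10125019625991228)
(x_4, y_4) = (285769·93348068572789129 + 85·30996·10125019625991228, 285769·10125019625991228 + 30996·93348068572789129) = (53351968415791425367681, 5786833466982059076816)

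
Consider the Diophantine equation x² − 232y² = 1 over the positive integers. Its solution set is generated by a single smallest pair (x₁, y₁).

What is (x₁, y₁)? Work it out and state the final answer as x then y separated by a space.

√232 → a₀=15, period (4,3,7,3,4,30); ℓ=6 even so k=5
step 0: (15, 1)  from 15·(1,0) + (0,1)
step 1: (61, 4)  from 4·(15,1) + (1,0)
step 2: (198, 13)  from 3·(61,4) + (15,1)
step 3: (1447, 95)  from 7·(198,13) + (61,4)
step 4: (4539, 298)  from 3·(1447,95) + (198,13)
step 5: (19603, 1287)  from 4·(4539,298) + (1447,95)
(x₁, y₁) = (19603, 1287);  19603² − 232·1287² = 1 ✓

19603 1287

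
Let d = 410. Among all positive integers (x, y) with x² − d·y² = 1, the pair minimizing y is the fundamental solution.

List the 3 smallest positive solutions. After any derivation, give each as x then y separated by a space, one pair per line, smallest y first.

[20; 4,40] for √410; ℓ=2 ⇒ convergent index 1
a_0=20:  p_0=20·1+0=20,  q_0=20·0+1=1
a_1=4:  p_1=4·20+1=81,  q_1=4·1+0=4
(x₁, y₁) = (81, 4);  81² − 410·4² = 1 ✓
k=2:  x_2 = 81·81+410·4·4 = 13121,  y_2 = 81·4+4·81 = 648
k=3:  x_3 = 81·13121+410·4·648 = 2125521,  y_3 = 81·648+4·13121 = 104972

81 4
13121 648
2125521 104972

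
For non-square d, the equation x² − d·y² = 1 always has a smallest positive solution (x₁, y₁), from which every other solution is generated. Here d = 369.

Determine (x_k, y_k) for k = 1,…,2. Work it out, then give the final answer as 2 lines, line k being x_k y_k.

8396801 437120
141012534067201 7340819306240

√369 → a₀=19, period (4,1,3,2,7,4,7,2,3,1,4,38); ℓ=12 even so k=11
a_0=19:  p_0=19·1+0=19,  q_0=19·0+1=1
a_1=4:  p_1=4·19+1=77,  q_1=4·1+0=4
a_2=1:  p_2=1·77+19=96,  q_2=1·4+1=5
…
a_5=7:  p_5=7·826+365=6147,  q_5=7·43+19=320
a_6=4:  p_6=4·6147+826=25414,  q_6=4·320+43=1323
…
a_8=2:  p_8=2·184045+25414=393504,  q_8=2·9581+1323=20485
…
a_10=1:  p_10=1·1364557+393504=1758061,  q_10=1·71036+20485=91521
a_11=4:  p_11=4·1758061+1364557=8396801,  q_11=4·91521+71036=437120
fundamental: x₁=8396801, y₁=437120  (since 70506267033601 − 369·191073894400 = 1)
n=2: (8396801,437120)∘(8396801,437120) = (8396801·8396801+369·437120·437120, 8396801·437120+437120·8396801) = (141012534067201,7340819306240)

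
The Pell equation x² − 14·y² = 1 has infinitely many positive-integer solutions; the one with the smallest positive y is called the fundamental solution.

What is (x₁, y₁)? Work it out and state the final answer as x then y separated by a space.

15 4

[3; 1,2,1,6] for √14; ℓ=4 ⇒ convergent index 3
a_0=3:  p_0=3·1+0=3,  q_0=3·0+1=1
a_1=1:  p_1=1·3+1=4,  q_1=1·1+0=1
a_2=2:  p_2=2·4+3=11,  q_2=2·1+1=3
a_3=1:  p_3=1·11+4=15,  q_3=1·3+1=4
(x₁, y₁) = (15, 4);  15² − 14·4² = 1 ✓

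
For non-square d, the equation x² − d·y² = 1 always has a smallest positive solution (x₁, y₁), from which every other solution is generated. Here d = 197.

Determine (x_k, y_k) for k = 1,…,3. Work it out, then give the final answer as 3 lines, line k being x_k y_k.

[14; 28] for √197; ℓ=1 ⇒ convergent index 1
a_0=14:  p_0=14·1+0=14,  q_0=14·0+1=1
a_1=28:  p_1=28·14+1=393,  q_1=28·1+0=28
→ (393, 28).  Check: 393²=154449, 197·28²=154448, difference 1.
n=2: (393,28)∘(393,28) = (393·393+197·28·28, 393·28+28·393) = (308897,22008)
n=3: (308897,22008)∘(393,28) = (393·308897+197·28·22008, 393·22008+28·308897) = (242792649,17298260)

393 28
308897 22008
242792649 17298260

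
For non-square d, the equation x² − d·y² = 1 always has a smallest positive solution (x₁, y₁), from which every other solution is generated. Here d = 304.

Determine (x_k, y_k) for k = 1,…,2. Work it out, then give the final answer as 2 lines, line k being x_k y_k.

[17; 2,3,2,1,1,1,1,1,2,3,2,34] for √304; ℓ=12 ⇒ convergent index 11
step 0: (17, 1)  from 17·(1,0) + (0,1)
step 1: (35, 2)  from 2·(17,1) + (1,0)
step 2: (122, 7)  from 3·(35,2) + (17,1)
step 3: (279, 16)  from 2·(122,7) + (35,2)
…
step 6: (1081, 62)  from 1·(680,39) + (401,23)
step 7: (1761, 101)  from 1·(1081,62) + (680,39)
step 8: (2842, 163)  from 1·(1761,101) + (1081,62)
…
step 10: (25177, 1444)  from 3·(7445,427) + (2842,163)
step 11: (57799, 3315)  from 2·(25177,1444) + (7445,427)
fundamental: x₁=57799, y₁=3315  (since 3340724401 − 304·10989225 = 1)
k=2:  x_2 = 57799·57799+304·3315·3315 = 6681448801,  y_2 = 57799·3315+3315·57799 = 383207370

57799 3315
6681448801 383207370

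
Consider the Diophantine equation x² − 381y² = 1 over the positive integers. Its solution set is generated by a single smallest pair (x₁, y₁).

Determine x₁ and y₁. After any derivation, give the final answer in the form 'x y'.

√381 → a₀=19, period (1,1,12,1,1,38); ℓ=6 even so k=5
k=0  a_k=19  p_k/q_k = 19/1
k=1  a_k=1  p_k/q_k = 20/1
…
k=4  a_k=1  p_k/q_k = 527/27
k=5  a_k=1  p_k/q_k = 1015/52
→ (1015, 52).  Check: 1015²=1030225, 381·52²=1030224, difference 1.

1015 52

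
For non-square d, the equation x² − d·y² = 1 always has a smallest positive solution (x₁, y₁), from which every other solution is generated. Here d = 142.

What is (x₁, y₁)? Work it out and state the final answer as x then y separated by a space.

√142 = [11; 1,10,1,22, …], period ℓ=4 (even) → k=3
step 0: (11, 1)  from 11·(1,0) + (0,1)
…
step 2: (131, 11)  from 10·(12,1) + (11,1)
step 3: (143, 12)  from 1·(131,11) + (12,1)
→ (143, 12).  Check: 143²=20449, 142·12²=20448, difference 1.

143 12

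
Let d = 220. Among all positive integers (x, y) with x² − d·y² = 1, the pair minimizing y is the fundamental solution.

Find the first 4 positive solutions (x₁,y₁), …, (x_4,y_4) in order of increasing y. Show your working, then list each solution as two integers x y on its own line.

[14; 1,4,1,28] for √220; ℓ=4 ⇒ convergent index 3
k=0  a_k=14  p_k/q_k = 14/1
k=1  a_k=1  p_k/q_k = 15/1
k=2  a_k=4  p_k/q_k = 74/5
k=3  a_k=1  p_k/q_k = 89/6
(x₁, y₁) = (89, 6);  89² − 220·6² = 1 ✓
(x_2, y_2) = (89·89 + 220·6·6, 89·6 + 6·89) = (15841, 1068)
(x_3, y_3) = (89·15841 + 220·6·1068, 89·1068 + 6·15841) = (2819609, 190098)
(x_4, y_4) = (89·2819609 + 220·6·190098, 89·190098 + 6·2819609) = (501874561, 33836376)

89 6
15841 1068
2819609 190098
501874561 33836376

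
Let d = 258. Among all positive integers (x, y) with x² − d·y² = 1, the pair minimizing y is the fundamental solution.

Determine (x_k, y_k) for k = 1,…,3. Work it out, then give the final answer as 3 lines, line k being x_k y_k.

d=258: √d = [16; 16,32] (ℓ=2, even), read p_1/q_1
a_0=16:  p_0=16·1+0=16,  q_0=16·0+1=1
a_1=16:  p_1=16·16+1=257,  q_1=16·1+0=16
(x₁, y₁) = (257, 16);  257² − 258·16² = 1 ✓
(x_2, y_2) = (257·257 + 258·16·16, 257·16 + 16·257) = (132097, 8224)
(x_3, y_3) = (257·132097 + 258·16·8224, 257·8224 + 16·132097) = (67897601, 4227120)

257 16
132097 8224
67897601 4227120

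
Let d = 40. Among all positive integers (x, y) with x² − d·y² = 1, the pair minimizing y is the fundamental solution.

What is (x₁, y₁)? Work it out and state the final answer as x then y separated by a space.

19 3

[6; 3,12] for √40; ℓ=2 ⇒ convergent index 1
i=0: a=6 ⇒ p=6, q=1
i=1: a=3 ⇒ p=19, q=3
fundamental: x₁=19, y₁=3  (since 361 − 40·9 = 1)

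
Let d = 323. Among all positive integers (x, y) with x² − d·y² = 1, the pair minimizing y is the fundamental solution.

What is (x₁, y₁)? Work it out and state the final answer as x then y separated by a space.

[17; 1,34] for √323; ℓ=2 ⇒ convergent index 1
k=0  a_k=17  p_k/q_k = 17/1
k=1  a_k=1  p_k/q_k = 18/1
(x₁, y₁) = (18, 1);  18² − 323·1² = 1 ✓

18 1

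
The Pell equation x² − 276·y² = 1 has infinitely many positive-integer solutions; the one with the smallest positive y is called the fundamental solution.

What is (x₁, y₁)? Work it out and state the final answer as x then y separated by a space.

√276 = [16; 1,1,1,1,2,2,2,1,1,1,1,32, …], period ℓ=12 (even) → k=11
i=0: a=16 ⇒ p=16, q=1
i=1: a=1 ⇒ p=17, q=1
…
i=6: a=2 ⇒ p=515, q=31
i=7: a=2 ⇒ p=1246, q=75
i=8: a=1 ⇒ p=1761, q=106
i=9: a=1 ⇒ p=3007, q=181
i=10: a=1 ⇒ p=4768, q=287
i=11: a=1 ⇒ p=7775, q=468
→ (7775, 468).  Check: 7775²=60450625, 276·468²=60450624, difference 1.

7775 468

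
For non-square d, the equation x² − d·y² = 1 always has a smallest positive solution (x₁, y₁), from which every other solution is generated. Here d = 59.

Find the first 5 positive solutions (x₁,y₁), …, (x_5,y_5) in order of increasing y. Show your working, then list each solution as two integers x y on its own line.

√59 = [7; 1,2,7,2,1,14, …], period ℓ=6 (even) → k=5
step 0: (7, 1)  from 7·(1,0) + (0,1)
step 1: (8, 1)  from 1·(7,1) + (1,0)
step 2: (23, 3)  from 2·(8,1) + (7,1)
step 3: (169, 22)  from 7·(23,3) + (8,1)
step 4: (361, 47)  from 2·(169,22) + (23,3)
step 5: (530, 69)  from 1·(361,47) + (169,22)
→ (530, 69).  Check: 530²=280900, 59·69²=280899, difference 1.
k=2:  x_2 = 530·530+59·69·69 = 561799,  y_2 = 530·69+69·530 = 73140
k=3:  x_3 = 530·561799+59·69·73140 = 595506410,  y_3 = 530·73140+69·561799 = 77528331
k=4:  x_4 = 530·595506410+59·69·77528331 = 631236232801,  y_4 = 530·77528331+69·595506410 = 82179957720
k=5:  x_5 = 530·631236232801+59·69·82179957720 = 669109811262650,  y_5 = 530·82179957720+69·631236232801 = 87110677654869

530 69
561799 73140
595506410 77528331
631236232801 82179957720
669109811262650 87110677654869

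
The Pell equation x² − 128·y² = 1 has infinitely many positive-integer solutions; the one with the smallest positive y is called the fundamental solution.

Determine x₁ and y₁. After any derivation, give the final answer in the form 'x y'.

√128 = [11; 3,5,3,22, …], period ℓ=4 (even) → k=3
step 0: (11, 1)  from 11·(1,0) + (0,1)
…
step 2: (181, 16)  from 5·(34,3) + (11,1)
step 3: (577, 51)  from 3·(181,16) + (34,3)
fundamental: x₁=577, y₁=51  (since 332929 − 128·2601 = 1)

577 51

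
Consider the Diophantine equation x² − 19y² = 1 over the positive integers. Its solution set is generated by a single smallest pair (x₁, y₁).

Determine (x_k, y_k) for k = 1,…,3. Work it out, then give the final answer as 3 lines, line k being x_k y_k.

170 39
57799 13260
19651490 4508361

d=19: √d = [4; 2,1,3,1,2,8] (ℓ=6, even), read p_5/q_5
i=0: a=4 ⇒ p=4, q=1
i=1: a=2 ⇒ p=9, q=2
i=2: a=1 ⇒ p=13, q=3
i=3: a=3 ⇒ p=48, q=11
i=4: a=1 ⇒ p=61, q=14
i=5: a=2 ⇒ p=170, q=39
fundamental: x₁=170, y₁=39  (since 28900 − 19·1521 = 1)
k=2:  x_2 = 170·170+19·39·39 = 57799,  y_2 = 170·39+39·170 = 13260
k=3:  x_3 = 170·57799+19·39·13260 = 19651490,  y_3 = 170·13260+39·57799 = 4508361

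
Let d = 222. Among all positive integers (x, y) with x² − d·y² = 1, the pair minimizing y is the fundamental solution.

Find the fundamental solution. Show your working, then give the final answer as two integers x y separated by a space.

[14; 1,8,1,28] for √222; ℓ=4 ⇒ convergent index 3
step 0: (14, 1)  from 14·(1,0) + (0,1)
…
step 2: (134, 9)  from 8·(15,1) + (14,1)
step 3: (149, 10)  from 1·(134,9) + (15,1)
→ (149, 10).  Check: 149²=22201, 222·10²=22200, difference 1.

149 10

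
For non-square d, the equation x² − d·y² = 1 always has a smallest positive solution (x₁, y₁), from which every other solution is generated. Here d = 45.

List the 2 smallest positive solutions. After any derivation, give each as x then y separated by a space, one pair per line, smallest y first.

161 24
51841 7728

d=45: √d = [6; 1,2,2,2,1,12] (ℓ=6, even), read p_5/q_5
step 0: (6, 1)  from 6·(1,0) + (0,1)
step 1: (7, 1)  from 1·(6,1) + (1,0)
…
step 3: (47, 7)  from 2·(20,3) + (7,1)
step 4: (114, 17)  from 2·(47,7) + (20,3)
step 5: (161, 24)  from 1·(114,17) + (47,7)
fundamental: x₁=161, y₁=24  (since 25921 − 45·576 = 1)
n=2: (161,24)∘(161,24) = (161·161+45·24·24, 161·24+24·161) = (51841,7728)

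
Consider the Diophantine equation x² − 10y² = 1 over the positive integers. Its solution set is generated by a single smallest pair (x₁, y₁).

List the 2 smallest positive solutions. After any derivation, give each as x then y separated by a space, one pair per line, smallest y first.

d=10: √d = [3; 6] (ℓ=1, odd), read p_1/q_1
a_0=3:  p_0=3·1+0=3,  q_0=3·0+1=1
a_1=6:  p_1=6·3+1=19,  q_1=6·1+0=6
→ (19, 6).  Check: 19²=361, 10·6²=360, difference 1.
n=2: (19,6)∘(19,6) = (19·19+10·6·6, 19·6+6·19) = (721,228)

19 6
721 228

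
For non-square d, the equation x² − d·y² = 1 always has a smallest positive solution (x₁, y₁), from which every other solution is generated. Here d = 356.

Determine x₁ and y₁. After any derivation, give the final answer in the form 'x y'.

√356 = [18; 1,6,1,1,2,…,6,1,36, …], period ℓ=14 (even) → k=13
step 0: (18, 1)  from 18·(1,0) + (0,1)
…
step 3: (151, 8)  from 1·(132,7) + (19,1)
step 4: (283, 15)  from 1·(151,8) + (132,7)
…
step 6: (1000, 53)  from 1·(717,38) + (283,15)
step 7: (8717, 462)  from 8·(1000,53) + (717,38)
…
step 9: (28151, 1492)  from 2·(9717,515) + (8717,462)
…
step 12: (433982, 23001)  from 6·(66019,3499) + (37868,2007)
step 13: (500001, 26500)  from 1·(433982,23001) + (66019,3499)
(x₁, y₁) = (500001, 26500);  500001² − 356·26500² = 1 ✓

500001 26500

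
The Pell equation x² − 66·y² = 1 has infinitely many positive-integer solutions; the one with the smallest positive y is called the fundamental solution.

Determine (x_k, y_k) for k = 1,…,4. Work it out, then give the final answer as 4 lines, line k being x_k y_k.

65 8
8449 1040
1098305 135192
142771201 17573920

[8; 8,16] for √66; ℓ=2 ⇒ convergent index 1
step 0: (8, 1)  from 8·(1,0) + (0,1)
step 1: (65, 8)  from 8·(8,1) + (1,0)
→ (65, 8).  Check: 65²=4225, 66·8²=4224, difference 1.
n=2: (65,8)∘(65,8) = (65·65+66·8·8, 65·8+8·65) = (8449,1040)
n=3: (8449,1040)∘(65,8) = (65·8449+66·8·1040, 65·1040+8·8449) = (1098305,135192)
n=4: (1098305,135192)∘(65,8) = (65·1098305+66·8·135192, 65·135192+8·1098305) = (142771201,17573920)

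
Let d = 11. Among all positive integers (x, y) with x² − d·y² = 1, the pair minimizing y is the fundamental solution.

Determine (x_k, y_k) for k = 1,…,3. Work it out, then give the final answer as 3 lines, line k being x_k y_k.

d=11: √d = [3; 3,6] (ℓ=2, even), read p_1/q_1
step 0: (3, 1)  from 3·(1,0) + (0,1)
step 1: (10, 3)  from 3·(3,1) + (1,0)
→ (10, 3).  Check: 10²=100, 11·3²=99, difference 1.
n=2: (10,3)∘(10,3) = (10·10+11·3·3, 10·3+3·10) = (199,60)
n=3: (199,60)∘(10,3) = (10·199+11·3·60, 10·60+3·199) = (3970,1197)

10 3
199 60
3970 1197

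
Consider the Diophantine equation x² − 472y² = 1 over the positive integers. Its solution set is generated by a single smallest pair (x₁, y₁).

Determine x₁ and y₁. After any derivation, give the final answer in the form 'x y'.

√472 → a₀=21, period (1,2,1,1,1,…,2,1,42); ℓ=14 even so k=13
step 0: (21, 1)  from 21·(1,0) + (0,1)
step 1: (22, 1)  from 1·(21,1) + (1,0)
step 2: (65, 3)  from 2·(22,1) + (21,1)
…
step 4: (152, 7)  from 1·(87,4) + (65,3)
…
step 12: (222687, 10250)  from 2·(84230,3877) + (54227,2496)
step 13: (306917, 14127)  from 1·(222687,10250) + (84230,3877)
→ (306917, 14127).  Check: 306917²=94198044889, 472·14127²=94198044888, difference 1.

306917 14127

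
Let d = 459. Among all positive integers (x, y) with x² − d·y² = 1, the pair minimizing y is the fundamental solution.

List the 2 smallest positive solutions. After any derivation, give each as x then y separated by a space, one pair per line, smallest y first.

499850 23331
499700044999 23324000700

√459 → a₀=21, period (2,2,1,4,21,4,1,2,2,42); ℓ=10 even so k=9
k=0  a_k=21  p_k/q_k = 21/1
…
k=7  a_k=1  p_k/q_k = 75692/3533
k=8  a_k=2  p_k/q_k = 212079/9899
k=9  a_k=2  p_k/q_k = 499850/23331
(x₁, y₁) = (499850, 23331);  499850² − 459·23331² = 1 ✓
k=2:  x_2 = 499850·499850+459·23331·23331 = 499700044999,  y_2 = 499850·23331+23331·499850 = 23324000700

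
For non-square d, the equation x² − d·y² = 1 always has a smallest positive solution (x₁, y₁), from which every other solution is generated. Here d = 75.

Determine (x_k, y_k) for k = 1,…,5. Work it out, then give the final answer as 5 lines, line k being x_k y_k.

d=75: √d = [8; 1,1,1,16] (ℓ=4, even), read p_3/q_3
i=0: a=8 ⇒ p=8, q=1
i=1: a=1 ⇒ p=9, q=1
i=2: a=1 ⇒ p=17, q=2
i=3: a=1 ⇒ p=26, q=3
→ (26, 3).  Check: 26²=676, 75·3²=675, difference 1.
(26+3√75)^2 = 1351 + 156√75
(26+3√75)^3 = 70226 + 8109√75
(26+3√75)^4 = 3650401 + 421512√75
(26+3√75)^5 = 189750626 + 21910515√75

26 3
1351 156
70226 8109
3650401 421512
189750626 21910515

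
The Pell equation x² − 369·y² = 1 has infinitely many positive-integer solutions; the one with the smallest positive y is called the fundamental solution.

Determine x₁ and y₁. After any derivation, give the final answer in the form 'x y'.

[19; 4,1,3,2,7,4,7,2,3,1,4,38] for √369; ℓ=12 ⇒ convergent index 11
i=0: a=19 ⇒ p=19, q=1
…
i=2: a=1 ⇒ p=96, q=5
i=3: a=3 ⇒ p=365, q=19
i=4: a=2 ⇒ p=826, q=43
…
i=7: a=7 ⇒ p=184045, q=9581
i=8: a=2 ⇒ p=393504, q=20485
…
i=10: a=1 ⇒ p=1758061, q=91521
i=11: a=4 ⇒ p=8396801, q=437120
→ (8396801, 437120).  Check: 8396801²=70506267033601, 369·437120²=70506267033600, difference 1.

8396801 437120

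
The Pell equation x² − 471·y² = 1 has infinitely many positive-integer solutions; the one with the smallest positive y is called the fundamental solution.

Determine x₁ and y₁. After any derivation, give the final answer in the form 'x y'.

7838695 361188

d=471: √d = [21; 1,2,2,1,3,…,2,1,42] (ℓ=14, even), read p_13/q_13
step 0: (21, 1)  from 21·(1,0) + (0,1)
…
step 4: (217, 10)  from 1·(152,7) + (65,3)
…
step 10: (843469, 38865)  from 1·(644804,29711) + (198665,9154)
…
step 12: (5506953, 253747)  from 2·(2331742,107441) + (843469,38865)
step 13: (7838695, 361188)  from 1·(5506953,253747) + (2331742,107441)
(x₁, y₁) = (7838695, 361188);  7838695² − 471·361188² = 1 ✓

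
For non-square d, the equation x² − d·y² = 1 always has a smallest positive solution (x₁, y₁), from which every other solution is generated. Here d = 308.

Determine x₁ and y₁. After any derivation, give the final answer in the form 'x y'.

351 20

√308 → a₀=17, period (1,1,4,1,1,34); ℓ=6 even so k=5
k=0  a_k=17  p_k/q_k = 17/1
…
k=4  a_k=1  p_k/q_k = 193/11
k=5  a_k=1  p_k/q_k = 351/20
(x₁, y₁) = (351, 20);  351² − 308·20² = 1 ✓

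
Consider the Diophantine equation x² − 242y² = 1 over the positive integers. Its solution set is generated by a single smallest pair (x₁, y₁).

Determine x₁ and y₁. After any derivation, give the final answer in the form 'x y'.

d=242: √d = [15; 1,1,3,1,14,1,3,1,1,30] (ℓ=10, even), read p_9/q_9
i=0: a=15 ⇒ p=15, q=1
i=1: a=1 ⇒ p=16, q=1
…
i=4: a=1 ⇒ p=140, q=9
i=5: a=14 ⇒ p=2069, q=133
i=6: a=1 ⇒ p=2209, q=142
…
i=8: a=1 ⇒ p=10905, q=701
i=9: a=1 ⇒ p=19601, q=1260
fundamental: x₁=19601, y₁=1260  (since 384199201 − 242·1587600 = 1)

19601 1260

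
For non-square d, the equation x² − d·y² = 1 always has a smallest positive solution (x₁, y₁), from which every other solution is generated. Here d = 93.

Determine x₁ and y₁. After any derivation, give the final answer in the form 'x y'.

[9; 1,1,1,4,6,4,1,1,1,18] for √93; ℓ=10 ⇒ convergent index 9
a_0=9:  p_0=9·1+0=9,  q_0=9·0+1=1
a_1=1:  p_1=1·9+1=10,  q_1=1·1+0=1
a_2=1:  p_2=1·10+9=19,  q_2=1·1+1=2
a_3=1:  p_3=1·19+10=29,  q_3=1·2+1=3
…
a_7=1:  p_7=1·3491+839=4330,  q_7=1·362+87=449
a_8=1:  p_8=1·4330+3491=7821,  q_8=1·449+362=811
a_9=1:  p_9=1·7821+4330=12151,  q_9=1·811+449=1260
fundamental: x₁=12151, y₁=1260  (since 147646801 − 93·1587600 = 1)

12151 1260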